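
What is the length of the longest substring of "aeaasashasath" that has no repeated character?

4

add a: [a] len 1
add e: [a, e] len 2
add a (repeat a, move left end past it): [e, a] len 2
add a (repeat a, move left end past it): [a] len 1
add s: [a, s] len 2
add a (repeat a, move left end past it): [s, a] len 2
add s (repeat s, move left end past it): [a, s] len 2
add h: [a, s, h] len 3
add a (repeat a, move left end past it): [s, h, a] len 3
add s (repeat s, move left end past it): [h, a, s] len 3
add a (repeat a, move left end past it): [s, a] len 2
add t: [s, a, t] len 3
add h: [s, a, t, h] len 4
Longest all-distinct length: 4.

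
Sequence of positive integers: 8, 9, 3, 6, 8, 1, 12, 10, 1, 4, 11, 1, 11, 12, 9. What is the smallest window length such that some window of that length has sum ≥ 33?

4

add 8: running sum 8 < 33
add 9: running sum 17 < 33
add 3: running sum 20 < 33
add 6: running sum 26 < 33
add 8: shortest ending here [8, 9, 3, 6, 8] sum 34, len 5
add 1: shortest ending here [8, 9, 3, 6, 8, 1] sum 35, len 6
add 12: shortest ending here [9, 3, 6, 8, 1, 12] sum 39, len 6
add 10: shortest ending here [6, 8, 1, 12, 10] sum 37, len 5
add 1: shortest ending here [6, 8, 1, 12, 10, 1] sum 38, len 6
add 4: shortest ending here [8, 1, 12, 10, 1, 4] sum 36, len 6
add 11: shortest ending here [12, 10, 1, 4, 11] sum 38, len 5
add 1: shortest ending here [12, 10, 1, 4, 11, 1] sum 39, len 6
add 11: shortest ending here [10, 1, 4, 11, 1, 11] sum 38, len 6
add 12: shortest ending here [11, 1, 11, 12] sum 35, len 4
add 9: shortest ending here [1, 11, 12, 9] sum 33, len 4
Shortest qualifying length: 4.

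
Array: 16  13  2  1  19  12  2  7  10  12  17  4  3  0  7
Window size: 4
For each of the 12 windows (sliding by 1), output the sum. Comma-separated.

[16, 13, 2, 1] → sum 32
[13, 2, 1, 19] → sum 35
[2, 1, 19, 12] → sum 34
[1, 19, 12, 2] → sum 34
[19, 12, 2, 7] → sum 40
[12, 2, 7, 10] → sum 31
[2, 7, 10, 12] → sum 31
[7, 10, 12, 17] → sum 46
[10, 12, 17, 4] → sum 43
[12, 17, 4, 3] → sum 36
[17, 4, 3, 0] → sum 24
[4, 3, 0, 7] → sum 14

32, 35, 34, 34, 40, 31, 31, 46, 43, 36, 24, 14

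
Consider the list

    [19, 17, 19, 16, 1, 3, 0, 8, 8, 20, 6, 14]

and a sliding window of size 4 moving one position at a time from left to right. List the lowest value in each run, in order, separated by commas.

16, 1, 1, 0, 0, 0, 0, 6, 6

[19, 17, 19, 16] → min 16
[17, 19, 16, 1] → min 1
[19, 16, 1, 3] → min 1
[16, 1, 3, 0] → min 0
[1, 3, 0, 8] → min 0
[3, 0, 8, 8] → min 0
[0, 8, 8, 20] → min 0
[8, 8, 20, 6] → min 6
[8, 20, 6, 14] → min 6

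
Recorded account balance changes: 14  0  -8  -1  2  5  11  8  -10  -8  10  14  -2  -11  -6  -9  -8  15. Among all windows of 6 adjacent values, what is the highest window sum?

(14, 0, -8, -1, 2, 5) → sum 12
(0, -8, -1, 2, 5, 11) → sum 9
(-8, -1, 2, 5, 11, 8) → sum 17
(-1, 2, 5, 11, 8, -10) → sum 15
(2, 5, 11, 8, -10, -8) → sum 8
(5, 11, 8, -10, -8, 10) → sum 16
(11, 8, -10, -8, 10, 14) → sum 25
(8, -10, -8, 10, 14, -2) → sum 12
(-10, -8, 10, 14, -2, -11) → sum -7
(-8, 10, 14, -2, -11, -6) → sum -3
(10, 14, -2, -11, -6, -9) → sum -4
(14, -2, -11, -6, -9, -8) → sum -22
(-2, -11, -6, -9, -8, 15) → sum -21
Highest of these is 25.

25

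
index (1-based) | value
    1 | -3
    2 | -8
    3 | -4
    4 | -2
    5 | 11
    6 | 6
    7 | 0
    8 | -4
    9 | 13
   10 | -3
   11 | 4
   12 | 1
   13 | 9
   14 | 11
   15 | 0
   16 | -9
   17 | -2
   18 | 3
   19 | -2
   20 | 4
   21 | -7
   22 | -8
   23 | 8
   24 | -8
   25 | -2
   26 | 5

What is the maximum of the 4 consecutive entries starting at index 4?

Elements at indices 4..7: -2, 11, 6, 0
max(-2, 11, 6, 0) = 11

11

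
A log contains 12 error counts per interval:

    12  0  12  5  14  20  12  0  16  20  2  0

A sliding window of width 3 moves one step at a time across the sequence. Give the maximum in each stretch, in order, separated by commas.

12, 12, 14, 20, 20, 20, 16, 20, 20, 20

Sliding a size-3 window across the 12 values:
[12, 0, 12] → max 12
[0, 12, 5] → max 12
[12, 5, 14] → max 14
[5, 14, 20] → max 20
[14, 20, 12] → max 20
[20, 12, 0] → max 20
[12, 0, 16] → max 16
[0, 16, 20] → max 20
[16, 20, 2] → max 20
[20, 2, 0] → max 20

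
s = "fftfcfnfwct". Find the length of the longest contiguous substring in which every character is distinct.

[f] len 1
[f] len 1
[f, t] len 2
[t, f] len 2
[t, f, c] len 3
[c, f] len 2
[c, f, n] len 3
[n, f] len 2
[n, f, w] len 3
[n, f, w, c] len 4
[n, f, w, c, t] len 5
Longest all-distinct length: 5.

5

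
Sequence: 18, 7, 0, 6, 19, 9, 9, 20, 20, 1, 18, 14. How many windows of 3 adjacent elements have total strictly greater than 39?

2

18 7 0 → sum 25
7 0 6 → sum 13
0 6 19 → sum 25
6 19 9 → sum 34
19 9 9 → sum 37
9 9 20 → sum 38
9 20 20 → sum 49  > 39 ✓
20 20 1 → sum 41  > 39 ✓
20 1 18 → sum 39
1 18 14 → sum 33
2 windows satisfy the condition.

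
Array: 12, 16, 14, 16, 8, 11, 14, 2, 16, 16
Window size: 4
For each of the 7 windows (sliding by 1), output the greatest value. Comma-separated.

16, 16, 16, 16, 14, 16, 16

(12, 16, 14, 16) → max 16
(16, 14, 16, 8) → max 16
(14, 16, 8, 11) → max 16
(16, 8, 11, 14) → max 16
(8, 11, 14, 2) → max 14
(11, 14, 2, 16) → max 16
(14, 2, 16, 16) → max 16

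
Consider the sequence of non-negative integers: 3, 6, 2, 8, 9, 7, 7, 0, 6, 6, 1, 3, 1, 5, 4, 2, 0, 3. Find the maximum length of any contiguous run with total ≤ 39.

12

[3] sum 3 len 1
[3, 6] sum 9 len 2
[3, 6, 2] sum 11 len 3
[3, 6, 2, 8] sum 19 len 4
[3, 6, 2, 8, 9] sum 28 len 5
[3, 6, 2, 8, 9, 7] sum 35 len 6
[6, 2, 8, 9, 7, 7] sum 39 len 6
[6, 2, 8, 9, 7, 7, 0] sum 39 len 7
[2, 8, 9, 7, 7, 0, 6] sum 39 len 7
[9, 7, 7, 0, 6, 6] sum 35 len 6
[9, 7, 7, 0, 6, 6, 1] sum 36 len 7
[9, 7, 7, 0, 6, 6, 1, 3] sum 39 len 8
[7, 7, 0, 6, 6, 1, 3, 1] sum 31 len 8
[7, 7, 0, 6, 6, 1, 3, 1, 5] sum 36 len 9
[7, 0, 6, 6, 1, 3, 1, 5, 4] sum 33 len 9
[7, 0, 6, 6, 1, 3, 1, 5, 4, 2] sum 35 len 10
[7, 0, 6, 6, 1, 3, 1, 5, 4, 2, 0] sum 35 len 11
[7, 0, 6, 6, 1, 3, 1, 5, 4, 2, 0, 3] sum 38 len 12
Longest length seen: 12.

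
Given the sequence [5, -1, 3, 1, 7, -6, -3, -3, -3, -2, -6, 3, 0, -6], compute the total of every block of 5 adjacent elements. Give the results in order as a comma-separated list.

(5, -1, 3, 1, 7) → sum 15
(-1, 3, 1, 7, -6) → sum 4
(3, 1, 7, -6, -3) → sum 2
(1, 7, -6, -3, -3) → sum -4
(7, -6, -3, -3, -3) → sum -8
(-6, -3, -3, -3, -2) → sum -17
(-3, -3, -3, -2, -6) → sum -17
(-3, -3, -2, -6, 3) → sum -11
(-3, -2, -6, 3, 0) → sum -8
(-2, -6, 3, 0, -6) → sum -11

15, 4, 2, -4, -8, -17, -17, -11, -8, -11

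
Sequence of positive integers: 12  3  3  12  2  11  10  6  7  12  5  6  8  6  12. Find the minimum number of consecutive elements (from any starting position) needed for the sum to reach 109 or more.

15

add 12: running sum 12 < 109
add 3: running sum 15 < 109
add 3: running sum 18 < 109
add 12: running sum 30 < 109
add 2: running sum 32 < 109
add 11: running sum 43 < 109
add 10: running sum 53 < 109
add 6: running sum 59 < 109
add 7: running sum 66 < 109
add 12: running sum 78 < 109
add 5: running sum 83 < 109
add 6: running sum 89 < 109
add 8: running sum 97 < 109
add 6: running sum 103 < 109
end 14: [12, 3, 3, 12, 2, 11, 10, 6, 7, 12, 5, 6, 8, 6, 12] sum 115, len 15
Shortest qualifying length: 15.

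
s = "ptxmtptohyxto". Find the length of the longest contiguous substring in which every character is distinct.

[p] len 1
[p, t] len 2
[p, t, x] len 3
[p, t, x, m] len 4
[x, m, t] len 3
[x, m, t, p] len 4
[p, t] len 2
[p, t, o] len 3
[p, t, o, h] len 4
[p, t, o, h, y] len 5
[p, t, o, h, y, x] len 6
[o, h, y, x, t] len 5
[h, y, x, t, o] len 5
Longest all-distinct length: 6.

6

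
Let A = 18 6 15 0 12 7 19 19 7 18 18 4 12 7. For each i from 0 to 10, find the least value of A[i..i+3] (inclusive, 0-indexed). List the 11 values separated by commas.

0, 0, 0, 0, 7, 7, 7, 7, 4, 4, 4

[18, 6, 15, 0] → min 0
[6, 15, 0, 12] → min 0
[15, 0, 12, 7] → min 0
[0, 12, 7, 19] → min 0
[12, 7, 19, 19] → min 7
[7, 19, 19, 7] → min 7
[19, 19, 7, 18] → min 7
[19, 7, 18, 18] → min 7
[7, 18, 18, 4] → min 4
[18, 18, 4, 12] → min 4
[18, 4, 12, 7] → min 4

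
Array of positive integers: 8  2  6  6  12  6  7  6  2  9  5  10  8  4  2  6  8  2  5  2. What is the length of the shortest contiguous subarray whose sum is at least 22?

add 8: running sum 8 < 22
add 2: running sum 10 < 22
add 6: running sum 16 < 22
end 3: [8, 2, 6, 6] sum 22, len 4
end 4: [6, 6, 12] sum 24, len 3
end 5: [6, 12, 6] sum 24, len 3
end 6: [12, 6, 7] sum 25, len 3
end 7: [12, 6, 7, 6] sum 31, len 4
end 8: [12, 6, 7, 6, 2] sum 33, len 5
end 9: [7, 6, 2, 9] sum 24, len 4
end 10: [6, 2, 9, 5] sum 22, len 4
end 11: [9, 5, 10] sum 24, len 3
end 12: [5, 10, 8] sum 23, len 3
end 13: [10, 8, 4] sum 22, len 3
end 14: [10, 8, 4, 2] sum 24, len 4
end 15: [10, 8, 4, 2, 6] sum 30, len 5
end 16: [8, 4, 2, 6, 8] sum 28, len 5
end 17: [4, 2, 6, 8, 2] sum 22, len 5
end 18: [2, 6, 8, 2, 5] sum 23, len 5
end 19: [6, 8, 2, 5, 2] sum 23, len 5
Shortest qualifying length: 3.

3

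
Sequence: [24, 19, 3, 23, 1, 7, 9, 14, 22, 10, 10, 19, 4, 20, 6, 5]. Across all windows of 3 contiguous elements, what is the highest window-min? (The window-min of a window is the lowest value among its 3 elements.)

10

24 19 3 → min 3
19 3 23 → min 3
3 23 1 → min 1
23 1 7 → min 1
1 7 9 → min 1
7 9 14 → min 7
9 14 22 → min 9
14 22 10 → min 10
22 10 10 → min 10
10 10 19 → min 10
10 19 4 → min 4
19 4 20 → min 4
4 20 6 → min 4
20 6 5 → min 5
Highest of these is 10.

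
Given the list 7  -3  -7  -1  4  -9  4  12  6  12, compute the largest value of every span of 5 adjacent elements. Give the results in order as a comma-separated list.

7 -3 -7 -1 4 → max 7
-3 -7 -1 4 -9 → max 4
-7 -1 4 -9 4 → max 4
-1 4 -9 4 12 → max 12
4 -9 4 12 6 → max 12
-9 4 12 6 12 → max 12

7, 4, 4, 12, 12, 12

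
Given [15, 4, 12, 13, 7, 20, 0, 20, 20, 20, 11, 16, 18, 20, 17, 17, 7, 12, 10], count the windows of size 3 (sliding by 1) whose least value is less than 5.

5

[15, 4, 12] → min 4  < 5 ✓
[4, 12, 13] → min 4  < 5 ✓
[12, 13, 7] → min 7
[13, 7, 20] → min 7
[7, 20, 0] → min 0  < 5 ✓
[20, 0, 20] → min 0  < 5 ✓
[0, 20, 20] → min 0  < 5 ✓
[20, 20, 20] → min 20
[20, 20, 11] → min 11
[20, 11, 16] → min 11
[11, 16, 18] → min 11
[16, 18, 20] → min 16
[18, 20, 17] → min 17
[20, 17, 17] → min 17
[17, 17, 7] → min 7
[17, 7, 12] → min 7
[7, 12, 10] → min 7
5 windows satisfy the condition.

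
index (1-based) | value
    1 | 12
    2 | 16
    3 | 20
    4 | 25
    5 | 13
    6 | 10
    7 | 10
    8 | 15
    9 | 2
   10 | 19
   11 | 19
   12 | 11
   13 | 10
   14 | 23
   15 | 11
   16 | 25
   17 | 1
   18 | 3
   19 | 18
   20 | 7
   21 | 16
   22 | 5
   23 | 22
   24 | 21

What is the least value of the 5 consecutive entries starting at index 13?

Elements at indices 13..17: 10, 23, 11, 25, 1
min(10, 23, 11, 25, 1) = 1

1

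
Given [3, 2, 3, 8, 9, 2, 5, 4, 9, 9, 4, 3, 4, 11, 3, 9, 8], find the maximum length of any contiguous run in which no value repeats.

6

add 3: [3] len 1
add 2: [3, 2] len 2
add 3 (repeat 3, move left end past it): [2, 3] len 2
add 8: [2, 3, 8] len 3
add 9: [2, 3, 8, 9] len 4
add 2 (repeat 2, move left end past it): [3, 8, 9, 2] len 4
add 5: [3, 8, 9, 2, 5] len 5
add 4: [3, 8, 9, 2, 5, 4] len 6
add 9 (repeat 9, move left end past it): [2, 5, 4, 9] len 4
add 9 (repeat 9, move left end past it): [9] len 1
add 4: [9, 4] len 2
add 3: [9, 4, 3] len 3
add 4 (repeat 4, move left end past it): [3, 4] len 2
add 11: [3, 4, 11] len 3
add 3 (repeat 3, move left end past it): [4, 11, 3] len 3
add 9: [4, 11, 3, 9] len 4
add 8: [4, 11, 3, 9, 8] len 5
Longest all-distinct length: 6.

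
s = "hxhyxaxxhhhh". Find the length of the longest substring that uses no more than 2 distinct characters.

6

add h: window [h] (1 distinct), len 1
add x: window [h, x] (2 distinct), len 2
add h: window [h, x, h] (2 distinct), len 3
add y: window [h, y] (2 distinct), len 2
add x: window [y, x] (2 distinct), len 2
add a: window [x, a] (2 distinct), len 2
add x: window [x, a, x] (2 distinct), len 3
add x: window [x, a, x, x] (2 distinct), len 4
add h: window [x, x, h] (2 distinct), len 3
add h: window [x, x, h, h] (2 distinct), len 4
add h: window [x, x, h, h, h] (2 distinct), len 5
add h: window [x, x, h, h, h, h] (2 distinct), len 6
Longest length with ≤2 distinct: 6.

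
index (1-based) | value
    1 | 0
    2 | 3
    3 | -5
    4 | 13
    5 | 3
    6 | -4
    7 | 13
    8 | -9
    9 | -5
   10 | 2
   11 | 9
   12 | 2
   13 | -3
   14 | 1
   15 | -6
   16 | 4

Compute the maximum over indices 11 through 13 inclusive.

9

Elements at indices 11..13: 9, 2, -3
max(9, 2, -3) = 9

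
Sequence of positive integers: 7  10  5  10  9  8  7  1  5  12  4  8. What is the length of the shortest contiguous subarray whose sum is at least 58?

add 7: running sum 7 < 58
add 10: running sum 17 < 58
add 5: running sum 22 < 58
add 10: running sum 32 < 58
add 9: running sum 41 < 58
add 8: running sum 49 < 58
add 7: running sum 56 < 58
add 1: running sum 57 < 58
end 8: [7, 10, 5, 10, 9, 8, 7, 1, 5] sum 62, len 9
end 9: [10, 5, 10, 9, 8, 7, 1, 5, 12] sum 67, len 9
end 10: [5, 10, 9, 8, 7, 1, 5, 12, 4] sum 61, len 9
end 11: [10, 9, 8, 7, 1, 5, 12, 4, 8] sum 64, len 9
Shortest qualifying length: 9.

9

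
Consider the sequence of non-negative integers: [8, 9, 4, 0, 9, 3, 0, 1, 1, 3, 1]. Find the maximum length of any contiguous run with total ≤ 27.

9

Extend to the right; shrink from the left whenever the sum exceeds 27:
→ 8: sum 8, len 1
→ 9: sum 17, len 2
→ 4: sum 21, len 3
→ 0: sum 21, len 4
→ 9 (dropped 8): sum 22, len 4
→ 3: sum 25, len 5
→ 0: sum 25, len 6
→ 1: sum 26, len 7
→ 1: sum 27, len 8
→ 3 (dropped 9): sum 21, len 8
→ 1: sum 22, len 9
Longest length seen: 9.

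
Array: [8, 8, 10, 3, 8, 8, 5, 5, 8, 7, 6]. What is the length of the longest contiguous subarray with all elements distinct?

[8] len 1
[8] len 1
[8, 10] len 2
[8, 10, 3] len 3
[10, 3, 8] len 3
[8] len 1
[8, 5] len 2
[5] len 1
[5, 8] len 2
[5, 8, 7] len 3
[5, 8, 7, 6] len 4
Longest all-distinct length: 4.

4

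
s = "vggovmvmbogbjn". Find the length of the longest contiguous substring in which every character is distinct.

[v] len 1
[v, g] len 2
[g] len 1
[g, o] len 2
[g, o, v] len 3
[g, o, v, m] len 4
[m, v] len 2
[v, m] len 2
[v, m, b] len 3
[v, m, b, o] len 4
[v, m, b, o, g] len 5
[o, g, b] len 3
[o, g, b, j] len 4
[o, g, b, j, n] len 5
Longest all-distinct length: 5.

5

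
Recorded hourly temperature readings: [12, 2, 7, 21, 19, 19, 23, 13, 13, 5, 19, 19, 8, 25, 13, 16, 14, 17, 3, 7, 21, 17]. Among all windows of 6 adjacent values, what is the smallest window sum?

70

(12, 2, 7, 21, 19, 19) → sum 80
(2, 7, 21, 19, 19, 23) → sum 91
(7, 21, 19, 19, 23, 13) → sum 102
(21, 19, 19, 23, 13, 13) → sum 108
(19, 19, 23, 13, 13, 5) → sum 92
(19, 23, 13, 13, 5, 19) → sum 92
(23, 13, 13, 5, 19, 19) → sum 92
(13, 13, 5, 19, 19, 8) → sum 77
(13, 5, 19, 19, 8, 25) → sum 89
(5, 19, 19, 8, 25, 13) → sum 89
(19, 19, 8, 25, 13, 16) → sum 100
(19, 8, 25, 13, 16, 14) → sum 95
(8, 25, 13, 16, 14, 17) → sum 93
(25, 13, 16, 14, 17, 3) → sum 88
(13, 16, 14, 17, 3, 7) → sum 70
(16, 14, 17, 3, 7, 21) → sum 78
(14, 17, 3, 7, 21, 17) → sum 79
Smallest of these is 70.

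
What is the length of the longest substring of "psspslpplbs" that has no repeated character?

[p] len 1
[p, s] len 2
[s] len 1
[s, p] len 2
[p, s] len 2
[p, s, l] len 3
[s, l, p] len 3
[p] len 1
[p, l] len 2
[p, l, b] len 3
[p, l, b, s] len 4
Longest all-distinct length: 4.

4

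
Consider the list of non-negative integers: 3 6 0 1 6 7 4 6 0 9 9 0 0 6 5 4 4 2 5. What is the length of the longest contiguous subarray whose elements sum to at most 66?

[3] sum 3 len 1
[3, 6] sum 9 len 2
[3, 6, 0] sum 9 len 3
[3, 6, 0, 1] sum 10 len 4
[3, 6, 0, 1, 6] sum 16 len 5
[3, 6, 0, 1, 6, 7] sum 23 len 6
[3, 6, 0, 1, 6, 7, 4] sum 27 len 7
[3, 6, 0, 1, 6, 7, 4, 6] sum 33 len 8
[3, 6, 0, 1, 6, 7, 4, 6, 0] sum 33 len 9
[3, 6, 0, 1, 6, 7, 4, 6, 0, 9] sum 42 len 10
[3, 6, 0, 1, 6, 7, 4, 6, 0, 9, 9] sum 51 len 11
[3, 6, 0, 1, 6, 7, 4, 6, 0, 9, 9, 0] sum 51 len 12
[3, 6, 0, 1, 6, 7, 4, 6, 0, 9, 9, 0, 0] sum 51 len 13
[3, 6, 0, 1, 6, 7, 4, 6, 0, 9, 9, 0, 0, 6] sum 57 len 14
[3, 6, 0, 1, 6, 7, 4, 6, 0, 9, 9, 0, 0, 6, 5] sum 62 len 15
[3, 6, 0, 1, 6, 7, 4, 6, 0, 9, 9, 0, 0, 6, 5, 4] sum 66 len 16
[0, 1, 6, 7, 4, 6, 0, 9, 9, 0, 0, 6, 5, 4, 4] sum 61 len 15
[0, 1, 6, 7, 4, 6, 0, 9, 9, 0, 0, 6, 5, 4, 4, 2] sum 63 len 16
[7, 4, 6, 0, 9, 9, 0, 0, 6, 5, 4, 4, 2, 5] sum 61 len 14
Longest length seen: 16.

16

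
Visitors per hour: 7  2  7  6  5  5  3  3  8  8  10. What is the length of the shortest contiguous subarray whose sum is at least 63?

Extend right; whenever the sum reaches 63, record the length and shrink from the left:
add 7: running sum 7 < 63
add 2: running sum 9 < 63
add 7: running sum 16 < 63
add 6: running sum 22 < 63
add 5: running sum 27 < 63
add 5: running sum 32 < 63
add 3: running sum 35 < 63
add 3: running sum 38 < 63
add 8: running sum 46 < 63
add 8: running sum 54 < 63
end 10: [7, 2, 7, 6, 5, 5, 3, 3, 8, 8, 10] sum 64, len 11
Shortest qualifying length: 11.

11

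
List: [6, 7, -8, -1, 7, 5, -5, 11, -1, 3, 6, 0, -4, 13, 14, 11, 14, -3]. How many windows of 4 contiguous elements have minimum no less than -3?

4

[6, 7, -8, -1] → min -8
[7, -8, -1, 7] → min -8
[-8, -1, 7, 5] → min -8
[-1, 7, 5, -5] → min -5
[7, 5, -5, 11] → min -5
[5, -5, 11, -1] → min -5
[-5, 11, -1, 3] → min -5
[11, -1, 3, 6] → min -1  ≥ -3 ✓
[-1, 3, 6, 0] → min -1  ≥ -3 ✓
[3, 6, 0, -4] → min -4
[6, 0, -4, 13] → min -4
[0, -4, 13, 14] → min -4
[-4, 13, 14, 11] → min -4
[13, 14, 11, 14] → min 11  ≥ -3 ✓
[14, 11, 14, -3] → min -3  ≥ -3 ✓
4 windows satisfy the condition.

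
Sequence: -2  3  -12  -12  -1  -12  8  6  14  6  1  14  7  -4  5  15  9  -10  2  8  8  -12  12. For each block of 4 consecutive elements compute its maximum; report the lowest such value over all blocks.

[-2, 3, -12, -12] → max 3
[3, -12, -12, -1] → max 3
[-12, -12, -1, -12] → max -1
[-12, -1, -12, 8] → max 8
[-1, -12, 8, 6] → max 8
[-12, 8, 6, 14] → max 14
[8, 6, 14, 6] → max 14
[6, 14, 6, 1] → max 14
[14, 6, 1, 14] → max 14
[6, 1, 14, 7] → max 14
[1, 14, 7, -4] → max 14
[14, 7, -4, 5] → max 14
[7, -4, 5, 15] → max 15
[-4, 5, 15, 9] → max 15
[5, 15, 9, -10] → max 15
[15, 9, -10, 2] → max 15
[9, -10, 2, 8] → max 9
[-10, 2, 8, 8] → max 8
[2, 8, 8, -12] → max 8
[8, 8, -12, 12] → max 12
Lowest of these is -1.

-1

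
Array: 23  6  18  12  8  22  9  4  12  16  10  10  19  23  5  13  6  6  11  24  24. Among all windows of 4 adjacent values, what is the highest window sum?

65

Window sums for each of the 18 positions:
23 6 18 12 → sum 59
6 18 12 8 → sum 44
18 12 8 22 → sum 60
12 8 22 9 → sum 51
8 22 9 4 → sum 43
22 9 4 12 → sum 47
9 4 12 16 → sum 41
4 12 16 10 → sum 42
12 16 10 10 → sum 48
16 10 10 19 → sum 55
10 10 19 23 → sum 62
10 19 23 5 → sum 57
19 23 5 13 → sum 60
23 5 13 6 → sum 47
5 13 6 6 → sum 30
13 6 6 11 → sum 36
6 6 11 24 → sum 47
6 11 24 24 → sum 65
Highest of these is 65.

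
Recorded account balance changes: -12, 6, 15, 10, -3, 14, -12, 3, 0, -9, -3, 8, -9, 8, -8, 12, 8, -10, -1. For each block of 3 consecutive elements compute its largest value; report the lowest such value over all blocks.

[-12, 6, 15] → max 15
[6, 15, 10] → max 15
[15, 10, -3] → max 15
[10, -3, 14] → max 14
[-3, 14, -12] → max 14
[14, -12, 3] → max 14
[-12, 3, 0] → max 3
[3, 0, -9] → max 3
[0, -9, -3] → max 0
[-9, -3, 8] → max 8
[-3, 8, -9] → max 8
[8, -9, 8] → max 8
[-9, 8, -8] → max 8
[8, -8, 12] → max 12
[-8, 12, 8] → max 12
[12, 8, -10] → max 12
[8, -10, -1] → max 8
Lowest of these is 0.

0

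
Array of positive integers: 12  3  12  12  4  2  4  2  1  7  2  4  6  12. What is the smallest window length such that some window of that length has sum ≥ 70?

13

add 12: running sum 12 < 70
add 3: running sum 15 < 70
add 12: running sum 27 < 70
add 12: running sum 39 < 70
add 4: running sum 43 < 70
add 2: running sum 45 < 70
add 4: running sum 49 < 70
add 2: running sum 51 < 70
add 1: running sum 52 < 70
add 7: running sum 59 < 70
add 2: running sum 61 < 70
add 4: running sum 65 < 70
add 6: shortest ending here [12, 3, 12, 12, 4, 2, 4, 2, 1, 7, 2, 4, 6] sum 71, len 13
add 12: shortest ending here [3, 12, 12, 4, 2, 4, 2, 1, 7, 2, 4, 6, 12] sum 71, len 13
Shortest qualifying length: 13.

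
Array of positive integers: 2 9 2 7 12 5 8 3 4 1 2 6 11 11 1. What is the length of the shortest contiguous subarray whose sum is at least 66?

11

add 2: running sum 2 < 66
add 9: running sum 11 < 66
add 2: running sum 13 < 66
add 7: running sum 20 < 66
add 12: running sum 32 < 66
add 5: running sum 37 < 66
add 8: running sum 45 < 66
add 3: running sum 48 < 66
add 4: running sum 52 < 66
add 1: running sum 53 < 66
add 2: running sum 55 < 66
add 6: running sum 61 < 66
end 12: [9, 2, 7, 12, 5, 8, 3, 4, 1, 2, 6, 11] sum 70, len 12
end 13: [7, 12, 5, 8, 3, 4, 1, 2, 6, 11, 11] sum 70, len 11
end 14: [7, 12, 5, 8, 3, 4, 1, 2, 6, 11, 11, 1] sum 71, len 12
Shortest qualifying length: 11.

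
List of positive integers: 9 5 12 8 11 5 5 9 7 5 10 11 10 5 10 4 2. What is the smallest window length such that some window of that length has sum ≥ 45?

5

add 9: running sum 9 < 45
add 5: running sum 14 < 45
add 12: running sum 26 < 45
add 8: running sum 34 < 45
end 4: [9, 5, 12, 8, 11] sum 45, len 5
end 5: [9, 5, 12, 8, 11, 5] sum 50, len 6
end 6: [5, 12, 8, 11, 5, 5] sum 46, len 6
end 7: [12, 8, 11, 5, 5, 9] sum 50, len 6
end 8: [8, 11, 5, 5, 9, 7] sum 45, len 6
end 9: [8, 11, 5, 5, 9, 7, 5] sum 50, len 7
end 10: [11, 5, 5, 9, 7, 5, 10] sum 52, len 7
end 11: [5, 9, 7, 5, 10, 11] sum 47, len 6
end 12: [9, 7, 5, 10, 11, 10] sum 52, len 6
end 13: [7, 5, 10, 11, 10, 5] sum 48, len 6
end 14: [10, 11, 10, 5, 10] sum 46, len 5
end 15: [10, 11, 10, 5, 10, 4] sum 50, len 6
end 16: [10, 11, 10, 5, 10, 4, 2] sum 52, len 7
Shortest qualifying length: 5.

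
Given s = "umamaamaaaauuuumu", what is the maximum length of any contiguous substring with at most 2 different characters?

[u] 1 distinct, len 1
[u, m] 2 distinct, len 2
[m, a] 2 distinct, len 2
[m, a, m] 2 distinct, len 3
[m, a, m, a] 2 distinct, len 4
[m, a, m, a, a] 2 distinct, len 5
[m, a, m, a, a, m] 2 distinct, len 6
[m, a, m, a, a, m, a] 2 distinct, len 7
[m, a, m, a, a, m, a, a] 2 distinct, len 8
[m, a, m, a, a, m, a, a, a] 2 distinct, len 9
[m, a, m, a, a, m, a, a, a, a] 2 distinct, len 10
[a, a, a, a, u] 2 distinct, len 5
[a, a, a, a, u, u] 2 distinct, len 6
[a, a, a, a, u, u, u] 2 distinct, len 7
[a, a, a, a, u, u, u, u] 2 distinct, len 8
[u, u, u, u, m] 2 distinct, len 5
[u, u, u, u, m, u] 2 distinct, len 6
Longest length with ≤2 distinct: 10.

10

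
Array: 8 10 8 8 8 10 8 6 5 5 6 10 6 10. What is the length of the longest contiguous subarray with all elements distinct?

4

add 8: [8] len 1
add 10: [8, 10] len 2
add 8 (repeat 8, move left end past it): [10, 8] len 2
add 8 (repeat 8, move left end past it): [8] len 1
add 8 (repeat 8, move left end past it): [8] len 1
add 10: [8, 10] len 2
add 8 (repeat 8, move left end past it): [10, 8] len 2
add 6: [10, 8, 6] len 3
add 5: [10, 8, 6, 5] len 4
add 5 (repeat 5, move left end past it): [5] len 1
add 6: [5, 6] len 2
add 10: [5, 6, 10] len 3
add 6 (repeat 6, move left end past it): [10, 6] len 2
add 10 (repeat 10, move left end past it): [6, 10] len 2
Longest all-distinct length: 4.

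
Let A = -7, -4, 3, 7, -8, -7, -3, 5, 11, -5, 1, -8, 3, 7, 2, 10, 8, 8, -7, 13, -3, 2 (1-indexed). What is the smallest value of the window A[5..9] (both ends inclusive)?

-8

Elements at indices 5..9: -8, -7, -3, 5, 11
min(-8, -7, -3, 5, 11) = -8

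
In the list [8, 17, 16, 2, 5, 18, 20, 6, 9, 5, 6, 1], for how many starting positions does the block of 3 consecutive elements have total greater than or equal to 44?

1

8 17 16 → sum 41
17 16 2 → sum 35
16 2 5 → sum 23
2 5 18 → sum 25
5 18 20 → sum 43
18 20 6 → sum 44  ≥ 44 ✓
20 6 9 → sum 35
6 9 5 → sum 20
9 5 6 → sum 20
5 6 1 → sum 12
1 window satisfy the condition.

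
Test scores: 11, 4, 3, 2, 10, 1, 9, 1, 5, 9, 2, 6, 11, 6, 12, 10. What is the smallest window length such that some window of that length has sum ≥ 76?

12

Extend right; whenever the sum reaches 76, record the length and shrink from the left:
add 11: running sum 11 < 76
add 4: running sum 15 < 76
add 3: running sum 18 < 76
add 2: running sum 20 < 76
add 10: running sum 30 < 76
add 1: running sum 31 < 76
add 9: running sum 40 < 76
add 1: running sum 41 < 76
add 5: running sum 46 < 76
add 9: running sum 55 < 76
add 2: running sum 57 < 76
add 6: running sum 63 < 76
add 11: running sum 74 < 76
end 13: [11, 4, 3, 2, 10, 1, 9, 1, 5, 9, 2, 6, 11, 6] sum 80, len 14
end 14: [3, 2, 10, 1, 9, 1, 5, 9, 2, 6, 11, 6, 12] sum 77, len 13
end 15: [10, 1, 9, 1, 5, 9, 2, 6, 11, 6, 12, 10] sum 82, len 12
Shortest qualifying length: 12.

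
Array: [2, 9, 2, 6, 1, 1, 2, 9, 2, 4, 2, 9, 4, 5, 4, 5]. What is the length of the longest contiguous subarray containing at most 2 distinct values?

Extend right; when distinct count exceeds 2, shrink from the left:
add 2: window [2] (1 distinct), len 1
add 9: window [2, 9] (2 distinct), len 2
add 2: window [2, 9, 2] (2 distinct), len 3
add 6: window [2, 6] (2 distinct), len 2
add 1: window [6, 1] (2 distinct), len 2
add 1: window [6, 1, 1] (2 distinct), len 3
add 2: window [1, 1, 2] (2 distinct), len 3
add 9: window [2, 9] (2 distinct), len 2
add 2: window [2, 9, 2] (2 distinct), len 3
add 4: window [2, 4] (2 distinct), len 2
add 2: window [2, 4, 2] (2 distinct), len 3
add 9: window [2, 9] (2 distinct), len 2
add 4: window [9, 4] (2 distinct), len 2
add 5: window [4, 5] (2 distinct), len 2
add 4: window [4, 5, 4] (2 distinct), len 3
add 5: window [4, 5, 4, 5] (2 distinct), len 4
Longest length with ≤2 distinct: 4.

4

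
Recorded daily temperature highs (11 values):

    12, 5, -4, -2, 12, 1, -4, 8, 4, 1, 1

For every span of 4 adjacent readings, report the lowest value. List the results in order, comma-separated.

-4, -4, -4, -4, -4, -4, -4, 1

12 5 -4 -2 → min -4
5 -4 -2 12 → min -4
-4 -2 12 1 → min -4
-2 12 1 -4 → min -4
12 1 -4 8 → min -4
1 -4 8 4 → min -4
-4 8 4 1 → min -4
8 4 1 1 → min 1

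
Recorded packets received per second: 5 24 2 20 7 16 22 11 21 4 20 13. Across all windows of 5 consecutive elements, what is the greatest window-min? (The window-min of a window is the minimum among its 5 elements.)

7

(5, 24, 2, 20, 7) → min 2
(24, 2, 20, 7, 16) → min 2
(2, 20, 7, 16, 22) → min 2
(20, 7, 16, 22, 11) → min 7
(7, 16, 22, 11, 21) → min 7
(16, 22, 11, 21, 4) → min 4
(22, 11, 21, 4, 20) → min 4
(11, 21, 4, 20, 13) → min 4
Greatest of these is 7.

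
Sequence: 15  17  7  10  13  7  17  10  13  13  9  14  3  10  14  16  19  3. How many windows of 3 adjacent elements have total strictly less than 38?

[15, 17, 7] → sum 39
[17, 7, 10] → sum 34  < 38 ✓
[7, 10, 13] → sum 30  < 38 ✓
[10, 13, 7] → sum 30  < 38 ✓
[13, 7, 17] → sum 37  < 38 ✓
[7, 17, 10] → sum 34  < 38 ✓
[17, 10, 13] → sum 40
[10, 13, 13] → sum 36  < 38 ✓
[13, 13, 9] → sum 35  < 38 ✓
[13, 9, 14] → sum 36  < 38 ✓
[9, 14, 3] → sum 26  < 38 ✓
[14, 3, 10] → sum 27  < 38 ✓
[3, 10, 14] → sum 27  < 38 ✓
[10, 14, 16] → sum 40
[14, 16, 19] → sum 49
[16, 19, 3] → sum 38
11 windows satisfy the condition.

11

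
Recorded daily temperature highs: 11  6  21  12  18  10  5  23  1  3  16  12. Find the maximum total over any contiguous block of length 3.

(11, 6, 21) → sum 38
(6, 21, 12) → sum 39
(21, 12, 18) → sum 51
(12, 18, 10) → sum 40
(18, 10, 5) → sum 33
(10, 5, 23) → sum 38
(5, 23, 1) → sum 29
(23, 1, 3) → sum 27
(1, 3, 16) → sum 20
(3, 16, 12) → sum 31
Maximum of these is 51.

51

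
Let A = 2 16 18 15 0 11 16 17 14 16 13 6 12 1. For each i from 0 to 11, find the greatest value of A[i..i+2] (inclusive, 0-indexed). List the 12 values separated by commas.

Sliding a size-3 window across the 14 values:
(2, 16, 18) → max 18
(16, 18, 15) → max 18
(18, 15, 0) → max 18
(15, 0, 11) → max 15
(0, 11, 16) → max 16
(11, 16, 17) → max 17
(16, 17, 14) → max 17
(17, 14, 16) → max 17
(14, 16, 13) → max 16
(16, 13, 6) → max 16
(13, 6, 12) → max 13
(6, 12, 1) → max 12

18, 18, 18, 15, 16, 17, 17, 17, 16, 16, 13, 12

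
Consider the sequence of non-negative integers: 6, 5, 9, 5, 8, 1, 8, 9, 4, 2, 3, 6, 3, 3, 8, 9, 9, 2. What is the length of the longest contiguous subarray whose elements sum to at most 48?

10

[6] sum 6 len 1
[6, 5] sum 11 len 2
[6, 5, 9] sum 20 len 3
[6, 5, 9, 5] sum 25 len 4
[6, 5, 9, 5, 8] sum 33 len 5
[6, 5, 9, 5, 8, 1] sum 34 len 6
[6, 5, 9, 5, 8, 1, 8] sum 42 len 7
[5, 9, 5, 8, 1, 8, 9] sum 45 len 7
[9, 5, 8, 1, 8, 9, 4] sum 44 len 7
[9, 5, 8, 1, 8, 9, 4, 2] sum 46 len 8
[5, 8, 1, 8, 9, 4, 2, 3] sum 40 len 8
[5, 8, 1, 8, 9, 4, 2, 3, 6] sum 46 len 9
[8, 1, 8, 9, 4, 2, 3, 6, 3] sum 44 len 9
[8, 1, 8, 9, 4, 2, 3, 6, 3, 3] sum 47 len 10
[1, 8, 9, 4, 2, 3, 6, 3, 3, 8] sum 47 len 10
[9, 4, 2, 3, 6, 3, 3, 8, 9] sum 47 len 9
[4, 2, 3, 6, 3, 3, 8, 9, 9] sum 47 len 9
[2, 3, 6, 3, 3, 8, 9, 9, 2] sum 45 len 9
Longest length seen: 10.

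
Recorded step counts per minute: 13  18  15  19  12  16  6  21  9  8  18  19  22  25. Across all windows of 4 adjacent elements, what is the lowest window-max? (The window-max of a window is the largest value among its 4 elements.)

13 18 15 19 → max 19
18 15 19 12 → max 19
15 19 12 16 → max 19
19 12 16 6 → max 19
12 16 6 21 → max 21
16 6 21 9 → max 21
6 21 9 8 → max 21
21 9 8 18 → max 21
9 8 18 19 → max 19
8 18 19 22 → max 22
18 19 22 25 → max 25
Lowest of these is 19.

19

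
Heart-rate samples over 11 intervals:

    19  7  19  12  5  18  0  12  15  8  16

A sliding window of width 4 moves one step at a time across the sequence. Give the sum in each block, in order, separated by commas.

Sliding a size-4 window across the 11 values:
19 7 19 12 → sum 57
7 19 12 5 → sum 43
19 12 5 18 → sum 54
12 5 18 0 → sum 35
5 18 0 12 → sum 35
18 0 12 15 → sum 45
0 12 15 8 → sum 35
12 15 8 16 → sum 51

57, 43, 54, 35, 35, 45, 35, 51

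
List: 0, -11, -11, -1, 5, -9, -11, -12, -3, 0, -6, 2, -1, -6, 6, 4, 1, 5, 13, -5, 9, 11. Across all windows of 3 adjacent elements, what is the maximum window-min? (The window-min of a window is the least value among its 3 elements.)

[0, -11, -11] → min -11
[-11, -11, -1] → min -11
[-11, -1, 5] → min -11
[-1, 5, -9] → min -9
[5, -9, -11] → min -11
[-9, -11, -12] → min -12
[-11, -12, -3] → min -12
[-12, -3, 0] → min -12
[-3, 0, -6] → min -6
[0, -6, 2] → min -6
[-6, 2, -1] → min -6
[2, -1, -6] → min -6
[-1, -6, 6] → min -6
[-6, 6, 4] → min -6
[6, 4, 1] → min 1
[4, 1, 5] → min 1
[1, 5, 13] → min 1
[5, 13, -5] → min -5
[13, -5, 9] → min -5
[-5, 9, 11] → min -5
Maximum of these is 1.

1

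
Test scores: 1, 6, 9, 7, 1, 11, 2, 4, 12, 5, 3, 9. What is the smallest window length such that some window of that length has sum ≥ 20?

Extend right; whenever the sum reaches 20, record the length and shrink from the left:
add 1: running sum 1 < 20
add 6: running sum 7 < 20
add 9: running sum 16 < 20
add 7: shortest ending here [6, 9, 7] sum 22, len 3
add 1: shortest ending here [6, 9, 7, 1] sum 23, len 4
add 11: shortest ending here [9, 7, 1, 11] sum 28, len 4
add 2: shortest ending here [7, 1, 11, 2] sum 21, len 4
add 4: shortest ending here [7, 1, 11, 2, 4] sum 25, len 5
add 12: shortest ending here [11, 2, 4, 12] sum 29, len 4
add 5: shortest ending here [4, 12, 5] sum 21, len 3
add 3: shortest ending here [12, 5, 3] sum 20, len 3
add 9: shortest ending here [12, 5, 3, 9] sum 29, len 4
Shortest qualifying length: 3.

3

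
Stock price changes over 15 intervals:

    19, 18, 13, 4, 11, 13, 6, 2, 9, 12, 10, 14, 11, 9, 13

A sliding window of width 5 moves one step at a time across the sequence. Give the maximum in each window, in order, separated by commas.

(19, 18, 13, 4, 11) → max 19
(18, 13, 4, 11, 13) → max 18
(13, 4, 11, 13, 6) → max 13
(4, 11, 13, 6, 2) → max 13
(11, 13, 6, 2, 9) → max 13
(13, 6, 2, 9, 12) → max 13
(6, 2, 9, 12, 10) → max 12
(2, 9, 12, 10, 14) → max 14
(9, 12, 10, 14, 11) → max 14
(12, 10, 14, 11, 9) → max 14
(10, 14, 11, 9, 13) → max 14

19, 18, 13, 13, 13, 13, 12, 14, 14, 14, 14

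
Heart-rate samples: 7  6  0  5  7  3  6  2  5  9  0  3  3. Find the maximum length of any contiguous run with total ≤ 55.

12

[7] sum 7 len 1
[7, 6] sum 13 len 2
[7, 6, 0] sum 13 len 3
[7, 6, 0, 5] sum 18 len 4
[7, 6, 0, 5, 7] sum 25 len 5
[7, 6, 0, 5, 7, 3] sum 28 len 6
[7, 6, 0, 5, 7, 3, 6] sum 34 len 7
[7, 6, 0, 5, 7, 3, 6, 2] sum 36 len 8
[7, 6, 0, 5, 7, 3, 6, 2, 5] sum 41 len 9
[7, 6, 0, 5, 7, 3, 6, 2, 5, 9] sum 50 len 10
[7, 6, 0, 5, 7, 3, 6, 2, 5, 9, 0] sum 50 len 11
[7, 6, 0, 5, 7, 3, 6, 2, 5, 9, 0, 3] sum 53 len 12
[6, 0, 5, 7, 3, 6, 2, 5, 9, 0, 3, 3] sum 49 len 12
Longest length seen: 12.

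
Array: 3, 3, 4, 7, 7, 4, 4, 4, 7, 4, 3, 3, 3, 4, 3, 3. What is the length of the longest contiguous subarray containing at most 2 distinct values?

Extend right; when distinct count exceeds 2, shrink from the left:
[3] 1 distinct, len 1
[3, 3] 1 distinct, len 2
[3, 3, 4] 2 distinct, len 3
[4, 7] 2 distinct, len 2
[4, 7, 7] 2 distinct, len 3
[4, 7, 7, 4] 2 distinct, len 4
[4, 7, 7, 4, 4] 2 distinct, len 5
[4, 7, 7, 4, 4, 4] 2 distinct, len 6
[4, 7, 7, 4, 4, 4, 7] 2 distinct, len 7
[4, 7, 7, 4, 4, 4, 7, 4] 2 distinct, len 8
[4, 3] 2 distinct, len 2
[4, 3, 3] 2 distinct, len 3
[4, 3, 3, 3] 2 distinct, len 4
[4, 3, 3, 3, 4] 2 distinct, len 5
[4, 3, 3, 3, 4, 3] 2 distinct, len 6
[4, 3, 3, 3, 4, 3, 3] 2 distinct, len 7
Longest length with ≤2 distinct: 8.

8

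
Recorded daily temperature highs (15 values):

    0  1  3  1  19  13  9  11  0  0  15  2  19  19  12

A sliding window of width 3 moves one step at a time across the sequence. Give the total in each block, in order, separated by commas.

[0, 1, 3] → sum 4
[1, 3, 1] → sum 5
[3, 1, 19] → sum 23
[1, 19, 13] → sum 33
[19, 13, 9] → sum 41
[13, 9, 11] → sum 33
[9, 11, 0] → sum 20
[11, 0, 0] → sum 11
[0, 0, 15] → sum 15
[0, 15, 2] → sum 17
[15, 2, 19] → sum 36
[2, 19, 19] → sum 40
[19, 19, 12] → sum 50

4, 5, 23, 33, 41, 33, 20, 11, 15, 17, 36, 40, 50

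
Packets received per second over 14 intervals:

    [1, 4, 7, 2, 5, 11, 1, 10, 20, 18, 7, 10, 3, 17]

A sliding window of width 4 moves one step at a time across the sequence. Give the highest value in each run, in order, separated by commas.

7, 7, 11, 11, 11, 20, 20, 20, 20, 18, 17

[1, 4, 7, 2] → max 7
[4, 7, 2, 5] → max 7
[7, 2, 5, 11] → max 11
[2, 5, 11, 1] → max 11
[5, 11, 1, 10] → max 11
[11, 1, 10, 20] → max 20
[1, 10, 20, 18] → max 20
[10, 20, 18, 7] → max 20
[20, 18, 7, 10] → max 20
[18, 7, 10, 3] → max 18
[7, 10, 3, 17] → max 17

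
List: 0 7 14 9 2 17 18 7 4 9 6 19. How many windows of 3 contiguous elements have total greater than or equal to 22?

0 7 14 → sum 21
7 14 9 → sum 30  ≥ 22 ✓
14 9 2 → sum 25  ≥ 22 ✓
9 2 17 → sum 28  ≥ 22 ✓
2 17 18 → sum 37  ≥ 22 ✓
17 18 7 → sum 42  ≥ 22 ✓
18 7 4 → sum 29  ≥ 22 ✓
7 4 9 → sum 20
4 9 6 → sum 19
9 6 19 → sum 34  ≥ 22 ✓
7 windows satisfy the condition.

7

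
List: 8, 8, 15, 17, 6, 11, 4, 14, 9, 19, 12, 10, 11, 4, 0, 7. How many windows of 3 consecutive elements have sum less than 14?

8 8 15 → sum 31
8 15 17 → sum 40
15 17 6 → sum 38
17 6 11 → sum 34
6 11 4 → sum 21
11 4 14 → sum 29
4 14 9 → sum 27
14 9 19 → sum 42
9 19 12 → sum 40
19 12 10 → sum 41
12 10 11 → sum 33
10 11 4 → sum 25
11 4 0 → sum 15
4 0 7 → sum 11  < 14 ✓
1 window satisfy the condition.

1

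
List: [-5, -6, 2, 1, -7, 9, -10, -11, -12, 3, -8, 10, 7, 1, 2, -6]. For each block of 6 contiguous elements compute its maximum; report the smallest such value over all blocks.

9

(-5, -6, 2, 1, -7, 9) → max 9
(-6, 2, 1, -7, 9, -10) → max 9
(2, 1, -7, 9, -10, -11) → max 9
(1, -7, 9, -10, -11, -12) → max 9
(-7, 9, -10, -11, -12, 3) → max 9
(9, -10, -11, -12, 3, -8) → max 9
(-10, -11, -12, 3, -8, 10) → max 10
(-11, -12, 3, -8, 10, 7) → max 10
(-12, 3, -8, 10, 7, 1) → max 10
(3, -8, 10, 7, 1, 2) → max 10
(-8, 10, 7, 1, 2, -6) → max 10
Smallest of these is 9.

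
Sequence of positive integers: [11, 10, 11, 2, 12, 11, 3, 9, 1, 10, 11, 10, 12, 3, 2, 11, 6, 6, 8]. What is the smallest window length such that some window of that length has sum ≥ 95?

add 11: running sum 11 < 95
add 10: running sum 21 < 95
add 11: running sum 32 < 95
add 2: running sum 34 < 95
add 12: running sum 46 < 95
add 11: running sum 57 < 95
add 3: running sum 60 < 95
add 9: running sum 69 < 95
add 1: running sum 70 < 95
add 10: running sum 80 < 95
add 11: running sum 91 < 95
end 11: [11, 10, 11, 2, 12, 11, 3, 9, 1, 10, 11, 10] sum 101, len 12
end 12: [10, 11, 2, 12, 11, 3, 9, 1, 10, 11, 10, 12] sum 102, len 12
end 13: [11, 2, 12, 11, 3, 9, 1, 10, 11, 10, 12, 3] sum 95, len 12
end 14: [11, 2, 12, 11, 3, 9, 1, 10, 11, 10, 12, 3, 2] sum 97, len 13
end 15: [12, 11, 3, 9, 1, 10, 11, 10, 12, 3, 2, 11] sum 95, len 12
end 16: [12, 11, 3, 9, 1, 10, 11, 10, 12, 3, 2, 11, 6] sum 101, len 13
end 17: [11, 3, 9, 1, 10, 11, 10, 12, 3, 2, 11, 6, 6] sum 95, len 13
end 18: [11, 3, 9, 1, 10, 11, 10, 12, 3, 2, 11, 6, 6, 8] sum 103, len 14
Shortest qualifying length: 12.

12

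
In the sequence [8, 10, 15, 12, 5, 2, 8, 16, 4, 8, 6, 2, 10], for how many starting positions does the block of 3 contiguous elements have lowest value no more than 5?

9

[8, 10, 15] → min 8
[10, 15, 12] → min 10
[15, 12, 5] → min 5  ≤ 5 ✓
[12, 5, 2] → min 2  ≤ 5 ✓
[5, 2, 8] → min 2  ≤ 5 ✓
[2, 8, 16] → min 2  ≤ 5 ✓
[8, 16, 4] → min 4  ≤ 5 ✓
[16, 4, 8] → min 4  ≤ 5 ✓
[4, 8, 6] → min 4  ≤ 5 ✓
[8, 6, 2] → min 2  ≤ 5 ✓
[6, 2, 10] → min 2  ≤ 5 ✓
9 windows satisfy the condition.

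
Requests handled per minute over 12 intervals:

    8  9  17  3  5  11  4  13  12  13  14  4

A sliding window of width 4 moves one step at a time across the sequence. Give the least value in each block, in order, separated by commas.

3, 3, 3, 3, 4, 4, 4, 12, 4

Sliding a size-4 window across the 12 values:
[8, 9, 17, 3] → min 3
[9, 17, 3, 5] → min 3
[17, 3, 5, 11] → min 3
[3, 5, 11, 4] → min 3
[5, 11, 4, 13] → min 4
[11, 4, 13, 12] → min 4
[4, 13, 12, 13] → min 4
[13, 12, 13, 14] → min 12
[12, 13, 14, 4] → min 4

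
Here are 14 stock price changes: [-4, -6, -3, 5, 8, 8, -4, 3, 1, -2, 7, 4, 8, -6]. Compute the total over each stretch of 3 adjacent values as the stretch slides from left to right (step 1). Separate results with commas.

Sliding a size-3 window across the 14 values:
-4 -6 -3 → sum -13
-6 -3 5 → sum -4
-3 5 8 → sum 10
5 8 8 → sum 21
8 8 -4 → sum 12
8 -4 3 → sum 7
-4 3 1 → sum 0
3 1 -2 → sum 2
1 -2 7 → sum 6
-2 7 4 → sum 9
7 4 8 → sum 19
4 8 -6 → sum 6

-13, -4, 10, 21, 12, 7, 0, 2, 6, 9, 19, 6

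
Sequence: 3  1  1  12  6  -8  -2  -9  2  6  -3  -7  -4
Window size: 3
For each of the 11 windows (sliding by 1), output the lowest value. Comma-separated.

1, 1, 1, -8, -8, -9, -9, -9, -3, -7, -7

(3, 1, 1) → min 1
(1, 1, 12) → min 1
(1, 12, 6) → min 1
(12, 6, -8) → min -8
(6, -8, -2) → min -8
(-8, -2, -9) → min -9
(-2, -9, 2) → min -9
(-9, 2, 6) → min -9
(2, 6, -3) → min -3
(6, -3, -7) → min -7
(-3, -7, -4) → min -7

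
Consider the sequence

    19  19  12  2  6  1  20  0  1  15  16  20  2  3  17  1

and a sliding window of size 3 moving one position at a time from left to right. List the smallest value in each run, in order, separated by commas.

12, 2, 2, 1, 1, 0, 0, 0, 1, 15, 2, 2, 2, 1

(19, 19, 12) → min 12
(19, 12, 2) → min 2
(12, 2, 6) → min 2
(2, 6, 1) → min 1
(6, 1, 20) → min 1
(1, 20, 0) → min 0
(20, 0, 1) → min 0
(0, 1, 15) → min 0
(1, 15, 16) → min 1
(15, 16, 20) → min 15
(16, 20, 2) → min 2
(20, 2, 3) → min 2
(2, 3, 17) → min 2
(3, 17, 1) → min 1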